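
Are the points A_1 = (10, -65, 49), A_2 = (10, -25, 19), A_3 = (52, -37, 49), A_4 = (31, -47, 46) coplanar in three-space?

Yes

The four points are coplanar iff the 3×3 determinant with rows A_1A_2, A_1A_3, A_1A_4 is zero.
Rows: (0, 40, -30), (42, 28, 0), (21, 18, -3).
Expanding along the first row: (0)(-84) − (40)(-126) + (-30)(168) = 0.
Zero determinant ⇒ coplanar.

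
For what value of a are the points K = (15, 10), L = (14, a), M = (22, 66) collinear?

2

The three points are collinear iff det[KL; KM] = 0.
This determinant is linear in a: (-7)a + (14) = 0, so a = 2.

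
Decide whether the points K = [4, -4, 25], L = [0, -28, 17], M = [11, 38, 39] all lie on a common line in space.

Yes

KL = (-4, -24, -8), KM = (7, 42, 14).
KL × KM = (0, 0, 0).
The cross product vanishes, so the three points are collinear.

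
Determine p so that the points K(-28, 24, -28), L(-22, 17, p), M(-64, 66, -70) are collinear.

-21

Collinearity requires KL × KM = 0; each component is linear in p.
The x-component gives (-42)p + (-882) = 0, so p = -21.
The remaining components then also vanish.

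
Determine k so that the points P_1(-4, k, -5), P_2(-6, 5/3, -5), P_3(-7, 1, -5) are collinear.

Collinearity requires P_1P_2 × P_1P_3 = 0; each component is linear in k.
The z-component gives (-1)k + (3) = 0, so k = 3.
The remaining components then also vanish.

3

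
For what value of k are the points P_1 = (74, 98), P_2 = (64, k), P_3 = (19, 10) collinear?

The three points are collinear iff det[P_1P_2; P_1P_3] = 0.
This determinant is linear in k: (55)k + (-4510) = 0, so k = 82.

82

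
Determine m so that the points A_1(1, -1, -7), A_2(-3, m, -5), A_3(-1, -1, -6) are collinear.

-1

Collinearity requires A_1A_2 × A_1A_3 = 0; each component is linear in m.
The x-component gives (1)m + (1) = 0, so m = -1.
The remaining components then also vanish.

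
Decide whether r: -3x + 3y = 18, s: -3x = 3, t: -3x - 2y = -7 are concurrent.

Yes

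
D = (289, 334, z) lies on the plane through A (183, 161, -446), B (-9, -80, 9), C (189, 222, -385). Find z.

-641

Coplanarity requires AB · (AC × AD) = 0.
AB = (-192, -241, 455), AC = (6, 61, 61); the triple product is linear in z with coefficient -10266 and constant term -6580506.
Setting it to zero: z = -641.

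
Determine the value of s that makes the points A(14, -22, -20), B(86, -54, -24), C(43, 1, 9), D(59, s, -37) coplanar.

-59

Normal to plane ABC: n = (-836, -2204, 2584); plane equation n·P = -14896.
Requiring n·D = -14896: (-2204)s + (-144932) = -14896.
So s = -59.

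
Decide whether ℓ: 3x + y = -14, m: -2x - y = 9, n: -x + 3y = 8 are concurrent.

The three lines meet at one point iff the augmented coefficient matrix [aᵢ bᵢ cᵢ] has rank < 3, i.e. its determinant vanishes.
Here the determinant is 0.
It vanishes, so the lines are concurrent at (-5, 1).

Yes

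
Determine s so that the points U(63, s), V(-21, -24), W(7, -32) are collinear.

The three points are collinear iff det[UV; UW] = 0.
This determinant is linear in s: (28)s + (1344) = 0, so s = -48.

-48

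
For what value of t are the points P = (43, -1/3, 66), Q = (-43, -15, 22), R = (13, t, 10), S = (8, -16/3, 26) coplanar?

-11/3

Coplanarity ⇔ det[PQ; PR; PS] = 0.
Expanding, this is linear in t: (1900)t + (20900/3) = 0.
So t = -11/3.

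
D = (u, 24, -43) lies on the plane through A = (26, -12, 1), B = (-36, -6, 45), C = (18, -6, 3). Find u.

A normal to the plane is n = AB × AC = (-252, -228, -324).
D lies in the plane iff n · AD = 0.
This gives (-252)u + (12600) = 0, so u = 50.

50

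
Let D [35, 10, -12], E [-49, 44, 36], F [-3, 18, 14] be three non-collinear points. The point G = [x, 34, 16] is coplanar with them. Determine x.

A normal to the plane is n = DE × DF = (500, 360, 620).
G lies in the plane iff n · DG = 0.
This gives (500)x + (8500) = 0, so x = -17.

-17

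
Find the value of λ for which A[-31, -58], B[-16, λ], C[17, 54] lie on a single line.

The three points are collinear iff det[AB; AC] = 0.
This determinant is linear in λ: (-48)λ + (-1104) = 0, so λ = -23.

-23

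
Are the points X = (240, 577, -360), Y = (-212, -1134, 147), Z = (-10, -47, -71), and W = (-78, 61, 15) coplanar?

Yes

With X as base: XY = (-452, -1711, 507), XZ = (-250, -624, 289), XW = (-318, -516, 375).
XZ × XW = (-84876, 1848, -69432).
XY · (XZ × XW) = 0.
The scalar triple product vanishes, so the four points are coplanar.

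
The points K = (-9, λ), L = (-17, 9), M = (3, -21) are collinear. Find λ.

-3

Collinearity: (K − L) must be parallel to (M − L) = (20, -30).
Cross-multiplying the components: (λ − 9)·(20) = (8)·(-30).
Solving gives λ = -3.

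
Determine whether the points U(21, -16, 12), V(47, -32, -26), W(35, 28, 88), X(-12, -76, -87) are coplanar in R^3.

Yes

A normal to the plane through U, V, W is n = UV × UW = (456, -2508, 1368).
The plane has equation n·P = 66120. For X: n·X = 66120.
Equal, so X lies in the plane and all four are coplanar.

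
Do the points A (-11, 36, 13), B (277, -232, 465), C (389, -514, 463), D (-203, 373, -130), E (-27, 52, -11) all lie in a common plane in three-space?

Yes

The plane through A, B, C has normal n = AB × AC = (128000, 51200, -51200) and equation n·P = -230400.
Checking the remaining points: n·D = -230400, n·E = -230400.
All equal -230400, so all 5 points lie in one plane.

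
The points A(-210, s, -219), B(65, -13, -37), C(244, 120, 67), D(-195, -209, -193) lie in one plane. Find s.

The points are coplanar iff AB · (AC × AD) = 0.
Expanding, this is linear in s: (-884)s + (-203320) = 0.
So s = -230.

-230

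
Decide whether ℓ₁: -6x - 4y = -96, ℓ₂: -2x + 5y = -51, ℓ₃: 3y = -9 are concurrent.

Yes

Intersecting ℓ₁ and ℓ₂: solving the 2×2 system gives (x, y) = (18, -3).
Substitute into ℓ₃: (0)(18) + (3)(-3) = -9.
This equals -9, so (18, -3) lies on all three lines and they are concurrent.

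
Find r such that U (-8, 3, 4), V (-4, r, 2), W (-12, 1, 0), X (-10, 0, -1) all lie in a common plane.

1

The points are coplanar iff UV · (UW × UX) = 0.
Expanding, this is linear in r: (-12)r + (12) = 0.
So r = 1.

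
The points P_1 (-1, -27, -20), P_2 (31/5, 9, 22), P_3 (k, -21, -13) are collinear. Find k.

1/5

Collinearity requires P_1P_2 × P_1P_3 = 0; each component is linear in k.
The y-component gives (42)k + (-42/5) = 0, so k = 1/5.
The remaining components then also vanish.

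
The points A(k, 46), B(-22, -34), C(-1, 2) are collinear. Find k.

74/3

Collinearity: (A − B) must be parallel to (C − B) = (21, 36).
Cross-multiplying the components: (k − (-22))·(36) = (80)·(21).
Solving gives k = 74/3.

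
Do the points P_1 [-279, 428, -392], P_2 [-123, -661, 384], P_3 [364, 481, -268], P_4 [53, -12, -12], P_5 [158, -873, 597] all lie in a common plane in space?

No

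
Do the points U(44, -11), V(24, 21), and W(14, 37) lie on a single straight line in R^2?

Yes

UV = (-20, 32), UW = (-30, 48).
Checking proportionality: UW = 3/2·UV, so the vectors are parallel and the points are collinear.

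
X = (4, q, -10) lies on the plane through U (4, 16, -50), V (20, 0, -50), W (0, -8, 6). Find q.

A normal to the plane is n = UV × UW = (-896, -896, -448).
X lies in the plane iff n · UX = 0.
This gives (-896)q + (-3584) = 0, so q = -4.

-4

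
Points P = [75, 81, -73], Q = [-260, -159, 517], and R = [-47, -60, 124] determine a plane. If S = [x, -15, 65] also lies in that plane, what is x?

The plane through P, Q, R has equation 35910x − 5985y + 17955z = 897750.
Substituting S: (35910)x + (1256850) = 897750, so x = -10.

-10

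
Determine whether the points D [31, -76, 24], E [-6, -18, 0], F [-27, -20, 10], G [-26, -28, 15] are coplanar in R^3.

Yes

A normal to the plane through D, E, F is n = DE × DF = (532, 874, 1292).
The plane has equation n·P = -18924. For G: n·G = -18924.
Equal, so G lies in the plane and all four are coplanar.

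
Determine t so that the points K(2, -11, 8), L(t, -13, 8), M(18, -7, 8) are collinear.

-6

Direction KM = (16, 4, 0). From the y-coordinate of L, the parameter along the line is τ = (-13 − (-11))/4 = -1/2.
Then t = 2 + (-1/2)·(16) = -6.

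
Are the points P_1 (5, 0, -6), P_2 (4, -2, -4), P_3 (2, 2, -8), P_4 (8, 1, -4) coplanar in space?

The four points are coplanar iff the 3×3 determinant with rows P_1P_2, P_1P_3, P_1P_4 is zero.
Rows: (-1, -2, 2), (-3, 2, -2), (3, 1, 2).
Expanding along the first row: (-1)(6) − (-2)(0) + (2)(-9) = -24.
Nonzero ⇒ not coplanar.

No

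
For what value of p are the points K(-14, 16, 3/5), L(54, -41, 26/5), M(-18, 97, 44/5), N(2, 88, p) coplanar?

The points are coplanar iff KL · (KM × KN) = 0.
Expanding, this is linear in p: (5280)p + (-58080) = 0.
So p = 11.

11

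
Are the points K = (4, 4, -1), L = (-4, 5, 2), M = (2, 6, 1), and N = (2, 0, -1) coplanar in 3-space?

With K as base: KL = (-8, 1, 3), KM = (-2, 2, 2), KN = (-2, -4, 0).
KM × KN = (8, -4, 12).
KL · (KM × KN) = -32.
Since -32 ≠ 0, the four points are not coplanar.

No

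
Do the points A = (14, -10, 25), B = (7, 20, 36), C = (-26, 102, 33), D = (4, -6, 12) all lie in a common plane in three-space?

No

With A as base: AB = (-7, 30, 11), AC = (-40, 112, 8), AD = (-10, 4, -13).
AC × AD = (-1488, -600, 960).
AB · (AC × AD) = 2976.
Since 2976 ≠ 0, the four points are not coplanar.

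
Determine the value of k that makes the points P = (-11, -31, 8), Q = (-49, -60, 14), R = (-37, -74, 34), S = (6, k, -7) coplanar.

-5

Coplanarity ⇔ det[PQ; PR; PS] = 0.
Expanding, this is linear in k: (832)k + (4160) = 0.
So k = -5.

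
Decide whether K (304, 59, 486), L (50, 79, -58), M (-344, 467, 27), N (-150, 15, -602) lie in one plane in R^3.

A normal to the plane through K, L, M is n = KL × KM = (212772, 235926, -90672).
The plane has equation n·P = 34535730. For N: n·N = 26207634.
26207634 ≠ 34535730, so N is off the plane.

No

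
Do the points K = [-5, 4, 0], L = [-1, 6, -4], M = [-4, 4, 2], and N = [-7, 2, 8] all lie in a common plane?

With K as base: KL = (4, 2, -4), KM = (1, 0, 2), KN = (-2, -2, 8).
KM × KN = (4, -12, -2).
KL · (KM × KN) = 0.
The scalar triple product vanishes, so the four points are coplanar.

Yes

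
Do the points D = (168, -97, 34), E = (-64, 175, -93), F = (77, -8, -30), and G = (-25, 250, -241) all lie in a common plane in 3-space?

No

The four points are coplanar iff the 3×3 determinant with rows DE, DF, DG is zero.
Rows: (-232, 272, -127), (-91, 89, -64), (-193, 347, -275).
Expanding along the first row: (-232)(-2267) − (272)(12673) + (-127)(-14400) = -1092312.
Nonzero ⇒ not coplanar.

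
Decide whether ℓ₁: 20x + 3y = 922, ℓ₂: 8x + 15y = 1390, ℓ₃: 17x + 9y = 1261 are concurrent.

Yes

The three lines meet at one point iff the augmented coefficient matrix [aᵢ bᵢ cᵢ] has rank < 3, i.e. its determinant vanishes.
Here the determinant is 0.
It vanishes, so the lines are concurrent at (35, 74).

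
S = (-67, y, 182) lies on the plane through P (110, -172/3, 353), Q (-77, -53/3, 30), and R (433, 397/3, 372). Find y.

-253/3

The plane through P, Q, R has equation 62016x − 100776y − 48280z = -4443256.
Substituting S: (-100776)y + (-12942032) = -4443256, so y = -253/3.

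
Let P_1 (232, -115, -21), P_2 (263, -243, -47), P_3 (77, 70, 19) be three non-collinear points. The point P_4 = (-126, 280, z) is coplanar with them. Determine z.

65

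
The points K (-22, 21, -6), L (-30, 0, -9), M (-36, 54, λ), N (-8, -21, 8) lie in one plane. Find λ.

The points are coplanar iff KL · (KM × KN) = 0.
Expanding, this is linear in λ: (-630)λ + (-11970) = 0.
So λ = -19.

-19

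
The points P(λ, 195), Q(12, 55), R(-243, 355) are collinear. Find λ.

-107

The three points are collinear iff det[PQ; PR] = 0.
This determinant is linear in λ: (-300)λ + (-32100) = 0, so λ = -107.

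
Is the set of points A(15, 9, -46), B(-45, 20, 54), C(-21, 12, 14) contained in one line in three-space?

No

AB = (-60, 11, 100), AC = (-36, 3, 60).
AB × AC = (360, 0, 216).
The cross product is nonzero, so the points do not lie on one line.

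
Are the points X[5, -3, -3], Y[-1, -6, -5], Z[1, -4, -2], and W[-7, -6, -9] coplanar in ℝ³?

No

The four points are coplanar iff the 3×3 determinant with rows XY, XZ, XW is zero.
Rows: (-6, -3, -2), (-4, -1, 1), (-12, -3, -6).
Expanding along the first row: (-6)(9) − (-3)(36) + (-2)(0) = 54.
Nonzero ⇒ not coplanar.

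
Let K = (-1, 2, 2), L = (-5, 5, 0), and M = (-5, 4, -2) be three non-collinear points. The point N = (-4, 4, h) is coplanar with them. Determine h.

0

Coplanarity requires KL · (KM × KN) = 0.
KL = (-4, 3, -2), KM = (-4, 2, -4); the triple product is linear in h with coefficient 4 and constant term 0.
Setting it to zero: h = 0.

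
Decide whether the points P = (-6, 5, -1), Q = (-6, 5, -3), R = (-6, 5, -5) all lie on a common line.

Yes

PQ = (0, 0, -2), PR = (0, 0, -4).
PQ × PR = (0, 0, 0).
The cross product vanishes, so the three points are collinear.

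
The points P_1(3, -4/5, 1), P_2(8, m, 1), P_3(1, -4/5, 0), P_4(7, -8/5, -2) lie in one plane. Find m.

-6/5

The points are coplanar iff P_1P_2 · (P_1P_3 × P_1P_4) = 0.
Expanding, this is linear in m: (-10)m + (-12) = 0.
So m = -6/5.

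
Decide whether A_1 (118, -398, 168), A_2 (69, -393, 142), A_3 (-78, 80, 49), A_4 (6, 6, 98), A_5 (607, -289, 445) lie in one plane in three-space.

No

The plane through A_1, A_2, A_3 has normal n = A_1A_2 × A_1A_3 = (11833, -735, -22442) and equation n·P = -2081432.
Checking the remaining points: n·A_4 = -2132728, n·A_5 = -2591644.
Since n·A_4 = -2132728 ≠ -2081432, A_4 is off the plane and the points are not all coplanar.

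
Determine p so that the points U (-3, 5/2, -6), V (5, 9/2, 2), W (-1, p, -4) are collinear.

3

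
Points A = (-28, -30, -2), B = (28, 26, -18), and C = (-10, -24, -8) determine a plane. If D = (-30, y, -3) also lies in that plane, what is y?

-54

The plane through A, B, C has equation −240x + 48y − 672z = 6624.
Substituting D: (48)y + (9216) = 6624, so y = -54.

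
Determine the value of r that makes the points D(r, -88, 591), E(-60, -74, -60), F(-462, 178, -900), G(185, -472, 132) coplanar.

170

Coplanarity ⇔ det[DE; DF; DG] = 0.
Expanding, this is linear in r: (285936)r + (-48609120) = 0.
So r = 170.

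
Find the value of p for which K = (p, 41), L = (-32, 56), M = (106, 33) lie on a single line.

Collinearity: (K − L) must be parallel to (M − L) = (138, -23).
Cross-multiplying the components: (p − (-32))·(-23) = (-15)·(138).
Solving gives p = 58.

58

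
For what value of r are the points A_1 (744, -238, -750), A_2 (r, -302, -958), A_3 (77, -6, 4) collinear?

Collinearity requires A_1A_2 × A_1A_3 = 0; each component is linear in r.
The y-component gives (-754)r + (699712) = 0, so r = 928.
The remaining components then also vanish.

928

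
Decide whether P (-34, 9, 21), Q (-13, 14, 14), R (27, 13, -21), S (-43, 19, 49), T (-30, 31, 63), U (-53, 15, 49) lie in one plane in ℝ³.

Yes

The plane through P, Q, R has normal n = PQ × PR = (-182, 455, -221) and equation n·X = 5642.
Checking the remaining points: n·S = 5642, n·T = 5642, n·U = 5642.
All equal 5642, so all 6 points lie in one plane.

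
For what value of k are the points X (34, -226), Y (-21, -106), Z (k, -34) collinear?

-54

Collinearity: (Z − X) must be parallel to (Y − X) = (-55, 120).
Cross-multiplying the components: (k − 34)·(120) = (192)·(-55).
Solving gives k = -54.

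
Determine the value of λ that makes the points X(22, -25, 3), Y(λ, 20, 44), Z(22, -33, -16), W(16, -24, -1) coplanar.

-40

Normal to plane XZW: n = (51, 114, -48); plane equation n·P = -1872.
Requiring n·Y = -1872: (51)λ + (168) = -1872.
So λ = -40.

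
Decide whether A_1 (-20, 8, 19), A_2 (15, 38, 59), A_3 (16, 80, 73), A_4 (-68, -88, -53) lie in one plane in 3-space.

Yes

A normal to the plane through A_1, A_2, A_3 is n = A_1A_2 × A_1A_3 = (-1260, -450, 1440).
The plane has equation n·P = 48960. For A_4: n·A_4 = 48960.
Equal, so A_4 lies in the plane and all four are coplanar.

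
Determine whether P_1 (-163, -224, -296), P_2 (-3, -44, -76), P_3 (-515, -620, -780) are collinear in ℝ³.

Yes

P_1P_2 = (160, 180, 220), P_1P_3 = (-352, -396, -484).
Each component of P_1P_3 is -11/5 times the corresponding component of P_1P_2, so P_1P_3 = -11/5·P_1P_2 and the points are collinear.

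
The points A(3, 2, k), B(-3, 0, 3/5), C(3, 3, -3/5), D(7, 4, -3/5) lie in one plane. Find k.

The points are coplanar iff AB · (AC × AD) = 0.
Expanding, this is linear in k: (6)k + (-6/5) = 0.
So k = 1/5.

1/5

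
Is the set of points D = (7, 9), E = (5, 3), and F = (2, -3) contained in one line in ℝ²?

No

DE = (-2, -6), DF = (-5, -12).
If collinear, DF would be a scalar multiple of DE. But (-2)·(-12) ≠ (-6)·(-5) (difference -6), so they are not parallel; the points are not collinear.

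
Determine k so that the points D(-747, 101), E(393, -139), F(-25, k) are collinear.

The three points are collinear iff det[DE; DF] = 0.
This determinant is linear in k: (1140)k + (58140) = 0, so k = -51.

-51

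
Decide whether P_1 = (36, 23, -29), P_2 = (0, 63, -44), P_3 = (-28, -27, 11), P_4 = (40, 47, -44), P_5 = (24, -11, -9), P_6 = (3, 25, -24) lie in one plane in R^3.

No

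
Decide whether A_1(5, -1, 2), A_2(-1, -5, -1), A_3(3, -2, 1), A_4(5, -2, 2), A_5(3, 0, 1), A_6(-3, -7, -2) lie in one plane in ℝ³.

Yes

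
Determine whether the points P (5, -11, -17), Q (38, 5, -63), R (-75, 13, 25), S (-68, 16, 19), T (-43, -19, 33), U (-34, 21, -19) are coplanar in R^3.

No

The plane through P, Q, R has normal n = PQ × PR = (1776, 2294, 2072) and equation n·X = -51578.
Checking the remaining points: n·S = -44696, n·T = -51578, n·U = -51578.
Since n·S = -44696 ≠ -51578, S is off the plane and the points are not all coplanar.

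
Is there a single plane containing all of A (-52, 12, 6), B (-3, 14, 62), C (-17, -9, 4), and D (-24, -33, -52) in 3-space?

No

The four points are coplanar iff the 3×3 determinant with rows AB, AC, AD is zero.
Rows: (49, 2, 56), (35, -21, -2), (28, -45, -58).
Expanding along the first row: (49)(1128) − (2)(-1974) + (56)(-987) = 3948.
Nonzero ⇒ not coplanar.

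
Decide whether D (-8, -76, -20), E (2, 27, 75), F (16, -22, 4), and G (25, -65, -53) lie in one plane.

The four points are coplanar iff the 3×3 determinant with rows DE, DF, DG is zero.
Rows: (10, 103, 95), (24, 54, 24), (33, 11, -33).
Expanding along the first row: (10)(-2046) − (103)(-1584) + (95)(-1518) = -1518.
Nonzero ⇒ not coplanar.

No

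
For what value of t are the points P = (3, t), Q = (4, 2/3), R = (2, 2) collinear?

Collinearity: (P − Q) must be parallel to (R − Q) = (-2, 4/3).
Cross-multiplying the components: (t − 2/3)·(-2) = (-1)·(4/3).
Solving gives t = 4/3.

4/3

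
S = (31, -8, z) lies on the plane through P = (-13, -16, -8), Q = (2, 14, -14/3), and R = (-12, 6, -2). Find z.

-64/3

The plane through P, Q, R has equation (320/3)x − (260/3)y + 300z = -2400.
Substituting S: (300)z + (4000) = -2400, so z = -64/3.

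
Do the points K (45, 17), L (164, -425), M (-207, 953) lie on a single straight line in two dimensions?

KL = (119, -442), KM = (-252, 936).
det[KL; KM] = (119)(936) − (-442)(-252) = 0.
The determinant is zero, so the points are collinear.

Yes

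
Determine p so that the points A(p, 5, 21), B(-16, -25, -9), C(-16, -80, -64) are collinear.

Direction BC = (0, -55, -55). From the y-coordinate of A, the parameter along the line is τ = (5 − (-25))/(-55) = -6/11.
Then p = (-16) + (-6/11)·(0) = -16.

-16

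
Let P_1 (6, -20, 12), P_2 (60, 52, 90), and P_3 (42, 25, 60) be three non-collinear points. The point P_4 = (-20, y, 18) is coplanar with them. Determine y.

A normal to the plane is n = P_1P_2 × P_1P_3 = (-54, 216, -162).
P_4 lies in the plane iff n · P_1P_4 = 0.
This gives (216)y + (4752) = 0, so y = -22.

-22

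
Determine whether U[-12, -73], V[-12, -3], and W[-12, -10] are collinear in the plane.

UV = (0, 70), UW = (0, 63).
Checking proportionality: UW = 9/10·UV, so the vectors are parallel and the points are collinear.

Yes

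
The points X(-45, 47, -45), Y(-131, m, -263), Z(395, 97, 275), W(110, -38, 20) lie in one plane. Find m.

Normal to plane XZW: n = (30450, 21000, -45150); plane equation n·P = 1648500.
Requiring n·Y = 1648500: (21000)m + (7885500) = 1648500.
So m = -297.

-297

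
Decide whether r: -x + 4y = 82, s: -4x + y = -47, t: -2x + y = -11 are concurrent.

Yes

Intersecting r and s: solving the 2×2 system gives (x, y) = (18, 25).
Substitute into t: (-2)(18) + (1)(25) = -11.
This equals -11, so (18, 25) lies on all three lines and they are concurrent.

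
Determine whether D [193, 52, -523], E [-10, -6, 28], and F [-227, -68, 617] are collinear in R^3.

Yes

DE = (-203, -58, 551), DF = (-420, -120, 1140).
DE × DF = (0, 0, 0).
The cross product vanishes, so the three points are collinear.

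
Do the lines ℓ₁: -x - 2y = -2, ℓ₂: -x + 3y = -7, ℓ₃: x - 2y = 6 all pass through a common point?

Intersecting ℓ₁ and ℓ₂: solving the 2×2 system gives (x, y) = (4, -1).
Substitute into ℓ₃: (1)(4) + (-2)(-1) = 6.
This equals 6, so (4, -1) lies on all three lines and they are concurrent.

Yes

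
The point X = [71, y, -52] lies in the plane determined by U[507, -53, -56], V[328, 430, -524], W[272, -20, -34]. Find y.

Coplanarity requires UV · (UW × UX) = 0.
UV = (-179, 483, -468), UW = (-235, 33, 22); the triple product is linear in y with coefficient 113918 and constant term -4898474.
Setting it to zero: y = 43.

43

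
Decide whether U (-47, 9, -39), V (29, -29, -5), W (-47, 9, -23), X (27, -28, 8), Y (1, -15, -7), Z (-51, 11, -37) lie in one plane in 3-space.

Yes

The plane through U, V, W has normal n = UV × UW = (-608, -1216, 0) and equation n·P = 17632.
Checking the remaining points: n·X = 17632, n·Y = 17632, n·Z = 17632.
All equal 17632, so all 6 points lie in one plane.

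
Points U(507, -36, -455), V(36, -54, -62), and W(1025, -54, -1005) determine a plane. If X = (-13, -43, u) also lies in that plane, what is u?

Coplanarity requires UV · (UW × UX) = 0.
UV = (-471, -18, 393), UW = (518, -18, -550); the triple product is linear in u with coefficient 17802 and constant term -338238.
Setting it to zero: u = 19.

19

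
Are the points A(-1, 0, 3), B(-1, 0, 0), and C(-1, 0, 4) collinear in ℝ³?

AB = (0, 0, -3), AC = (0, 0, 1).
Each component of AC is -1/3 times the corresponding component of AB, so AC = -1/3·AB and the points are collinear.

Yes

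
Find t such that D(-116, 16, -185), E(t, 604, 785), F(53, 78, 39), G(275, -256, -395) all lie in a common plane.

Normal to plane DFG: n = (47908, 123074, -70210); plane equation n·P = 9400706.
Requiring n·E = 9400706: (47908)t + (19221846) = 9400706.
So t = -205.

-205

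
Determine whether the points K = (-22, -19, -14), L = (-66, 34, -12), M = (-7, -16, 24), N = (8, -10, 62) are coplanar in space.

No

The four points are coplanar iff the 3×3 determinant with rows KL, KM, KN is zero.
Rows: (-44, 53, 2), (15, 3, 38), (30, 9, 76).
Expanding along the first row: (-44)(-114) − (53)(0) + (2)(45) = 5106.
Nonzero ⇒ not coplanar.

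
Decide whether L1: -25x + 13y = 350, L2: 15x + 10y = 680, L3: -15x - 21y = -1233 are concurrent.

No

Intersecting L1 and L2: solving the 2×2 system gives (x, y) = (12, 50).
Substitute into L3: (-15)(12) + (-21)(50) = -1230.
But L3 requires -1233 ≠ -1230, so the three lines have no common point.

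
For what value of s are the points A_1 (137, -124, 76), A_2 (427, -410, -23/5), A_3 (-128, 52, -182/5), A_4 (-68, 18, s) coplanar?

9/5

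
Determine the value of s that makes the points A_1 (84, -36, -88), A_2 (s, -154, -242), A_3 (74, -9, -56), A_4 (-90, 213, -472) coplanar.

Coplanarity ⇔ det[A_1A_2; A_1A_3; A_1A_4] = 0.
Expanding, this is linear in s: (-18336)s + (2310336) = 0.
So s = 126.

126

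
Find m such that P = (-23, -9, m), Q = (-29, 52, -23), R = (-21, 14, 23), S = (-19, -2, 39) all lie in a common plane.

The points are coplanar iff PQ · (PR × PS) = 0.
Expanding, this is linear in m: (52)m + (-1768) = 0.
So m = 34.

34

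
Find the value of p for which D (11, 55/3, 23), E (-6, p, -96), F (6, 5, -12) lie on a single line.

Collinearity requires DE × DF = 0; each component is linear in p.
The x-component gives (-35)p + (-945) = 0, so p = -27.
The remaining components then also vanish.

-27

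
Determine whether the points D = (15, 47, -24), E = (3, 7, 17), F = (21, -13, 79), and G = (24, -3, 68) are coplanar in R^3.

The four points are coplanar iff the 3×3 determinant with rows DE, DF, DG is zero.
Rows: (-12, -40, 41), (6, -60, 103), (9, -50, 92).
Expanding along the first row: (-12)(-370) − (-40)(-375) + (41)(240) = -720.
Nonzero ⇒ not coplanar.

No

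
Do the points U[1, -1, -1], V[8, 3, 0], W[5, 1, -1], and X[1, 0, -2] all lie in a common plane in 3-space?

No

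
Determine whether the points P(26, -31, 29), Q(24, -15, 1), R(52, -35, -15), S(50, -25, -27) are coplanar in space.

No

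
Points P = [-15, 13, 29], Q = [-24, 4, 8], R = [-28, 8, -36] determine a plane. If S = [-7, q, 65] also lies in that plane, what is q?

The plane through P, Q, R has equation 480x − 312y − 72z = -13344.
Substituting S: (-312)q + (-8040) = -13344, so q = 17.

17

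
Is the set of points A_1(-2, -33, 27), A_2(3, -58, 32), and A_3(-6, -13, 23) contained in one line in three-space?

A_1A_2 = (5, -25, 5), A_1A_3 = (-4, 20, -4).
Each component of A_1A_3 is -4/5 times the corresponding component of A_1A_2, so A_1A_3 = -4/5·A_1A_2 and the points are collinear.

Yes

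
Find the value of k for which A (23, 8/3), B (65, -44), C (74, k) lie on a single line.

-54

The three points are collinear iff det[AB; AC] = 0.
This determinant is linear in k: (42)k + (2268) = 0, so k = -54.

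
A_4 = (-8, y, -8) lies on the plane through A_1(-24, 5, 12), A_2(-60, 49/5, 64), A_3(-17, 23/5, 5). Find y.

17/5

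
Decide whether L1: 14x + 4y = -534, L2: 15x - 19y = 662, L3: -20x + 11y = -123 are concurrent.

Intersecting L1 and L2: solving the 2×2 system gives (x, y) = (-23, -53).
Substitute into L3: (-20)(-23) + (11)(-53) = -123.
This equals -123, so (-23, -53) lies on all three lines and they are concurrent.

Yes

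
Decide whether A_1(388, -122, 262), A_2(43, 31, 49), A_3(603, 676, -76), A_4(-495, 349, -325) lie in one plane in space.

Yes

A normal to the plane through A_1, A_2, A_3 is n = A_1A_2 × A_1A_3 = (118260, -162405, -308205).
The plane has equation n·P = -15051420. For A_4: n·A_4 = -15051420.
Equal, so A_4 lies in the plane and all four are coplanar.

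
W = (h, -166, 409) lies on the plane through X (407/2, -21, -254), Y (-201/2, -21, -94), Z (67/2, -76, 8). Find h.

The plane through X, Y, Z has equation 8800x + 52448y + 16720z = -3557488.
Substituting W: (8800)h + (-1867888) = -3557488, so h = -192.

-192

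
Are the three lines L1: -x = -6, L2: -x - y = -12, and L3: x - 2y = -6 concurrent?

Yes

Intersecting L1 and L2: solving the 2×2 system gives (x, y) = (6, 6).
Substitute into L3: (1)(6) + (-2)(6) = -6.
This equals -6, so (6, 6) lies on all three lines and they are concurrent.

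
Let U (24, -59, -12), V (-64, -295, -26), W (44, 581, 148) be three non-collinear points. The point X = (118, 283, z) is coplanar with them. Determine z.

A normal to the plane is n = UV × UW = (-28800, 13800, -51600).
X lies in the plane iff n · UX = 0.
This gives (-51600)z + (1393200) = 0, so z = 27.

27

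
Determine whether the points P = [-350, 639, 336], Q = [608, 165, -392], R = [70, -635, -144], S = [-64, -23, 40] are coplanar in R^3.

The four points are coplanar iff the 3×3 determinant with rows PQ, PR, PS is zero.
Rows: (958, -474, -728), (420, -1274, -480), (286, -662, -296).
Expanding along the first row: (958)(59344) − (-474)(12960) + (-728)(86324) = 150720.
Nonzero ⇒ not coplanar.

No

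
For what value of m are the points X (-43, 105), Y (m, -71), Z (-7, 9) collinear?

The three points are collinear iff det[XY; XZ] = 0.
This determinant is linear in m: (-96)m + (2208) = 0, so m = 23.

23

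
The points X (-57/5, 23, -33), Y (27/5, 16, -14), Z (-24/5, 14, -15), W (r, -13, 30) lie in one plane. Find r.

The points are coplanar iff XY · (XZ × XW) = 0.
Expanding, this is linear in r: (45)r + (270) = 0.
So r = -6.

-6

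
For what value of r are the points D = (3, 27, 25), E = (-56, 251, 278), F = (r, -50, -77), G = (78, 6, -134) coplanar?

31

Normal to plane DEG: n = (-30303, 9594, -15561); plane equation n·P = -220896.
Requiring n·F = -220896: (-30303)r + (718497) = -220896.
So r = 31.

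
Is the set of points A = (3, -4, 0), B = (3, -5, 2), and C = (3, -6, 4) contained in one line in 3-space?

Yes

AB = (0, -1, 2), AC = (0, -2, 4).
Each component of AC is 2 times the corresponding component of AB, so AC = 2·AB and the points are collinear.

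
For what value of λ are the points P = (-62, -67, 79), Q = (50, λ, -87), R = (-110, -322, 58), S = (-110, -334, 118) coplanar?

571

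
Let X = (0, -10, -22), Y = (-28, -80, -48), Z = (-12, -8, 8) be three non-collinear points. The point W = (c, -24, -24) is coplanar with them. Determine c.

-7

A normal to the plane is n = XY × XZ = (-2048, 1152, -896).
W lies in the plane iff n · XW = 0.
This gives (-2048)c + (-14336) = 0, so c = -7.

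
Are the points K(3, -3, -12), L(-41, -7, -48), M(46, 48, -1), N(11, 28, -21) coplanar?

Yes

With K as base: KL = (-44, -4, -36), KM = (43, 51, 11), KN = (8, 31, -9).
KM × KN = (-800, 475, 925).
KL · (KM × KN) = 0.
The scalar triple product vanishes, so the four points are coplanar.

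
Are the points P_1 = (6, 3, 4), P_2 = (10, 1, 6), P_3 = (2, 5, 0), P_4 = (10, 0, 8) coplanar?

With P_1 as base: P_1P_2 = (4, -2, 2), P_1P_3 = (-4, 2, -4), P_1P_4 = (4, -3, 4).
P_1P_3 × P_1P_4 = (-4, 0, 4).
P_1P_2 · (P_1P_3 × P_1P_4) = -8.
Since -8 ≠ 0, the four points are not coplanar.

No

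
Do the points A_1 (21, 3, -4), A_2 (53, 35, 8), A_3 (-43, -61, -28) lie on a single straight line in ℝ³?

Yes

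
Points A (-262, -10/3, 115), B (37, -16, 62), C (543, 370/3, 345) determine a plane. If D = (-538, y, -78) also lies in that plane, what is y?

The plane through A, B, C has equation 3800x − 111435y + 48070z = 4903900.
Substituting D: (-111435)y + (-5793860) = 4903900, so y = -96.

-96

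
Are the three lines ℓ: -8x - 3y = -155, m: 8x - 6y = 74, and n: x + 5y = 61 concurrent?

Yes

The three lines meet at one point iff the augmented coefficient matrix [aᵢ bᵢ cᵢ] has rank < 3, i.e. its determinant vanishes.
Here the determinant is 0.
It vanishes, so the lines are concurrent at (16, 9).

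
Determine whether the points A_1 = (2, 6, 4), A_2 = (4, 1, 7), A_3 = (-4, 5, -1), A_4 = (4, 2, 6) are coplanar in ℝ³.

No

The four points are coplanar iff the 3×3 determinant with rows A_1A_2, A_1A_3, A_1A_4 is zero.
Rows: (2, -5, 3), (-6, -1, -5), (2, -4, 2).
Expanding along the first row: (2)(-22) − (-5)(-2) + (3)(26) = 24.
Nonzero ⇒ not coplanar.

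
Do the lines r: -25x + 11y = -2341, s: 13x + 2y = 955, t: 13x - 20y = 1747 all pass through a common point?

The three lines meet at one point iff the augmented coefficient matrix [aᵢ bᵢ cᵢ] has rank < 3, i.e. its determinant vanishes.
Here the determinant is -8580.
Nonzero, so no common point exists.

No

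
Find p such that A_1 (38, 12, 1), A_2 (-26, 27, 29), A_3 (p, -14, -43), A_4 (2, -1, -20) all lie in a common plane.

22

The points are coplanar iff A_1A_2 · (A_1A_3 × A_1A_4) = 0.
Expanding, this is linear in p: (-49)p + (1078) = 0.
So p = 22.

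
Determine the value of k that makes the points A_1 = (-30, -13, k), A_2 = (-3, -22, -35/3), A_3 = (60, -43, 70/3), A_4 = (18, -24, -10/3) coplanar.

-80/3

Coplanarity ⇔ det[A_1A_2; A_1A_3; A_1A_4] = 0.
Expanding, this is linear in k: (-315)k + (-8400) = 0.
So k = -80/3.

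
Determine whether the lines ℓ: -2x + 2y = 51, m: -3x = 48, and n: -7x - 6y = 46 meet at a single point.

Intersecting ℓ and m: solving the 2×2 system gives (x, y) = (-16, 19/2).
Substitute into n: (-7)(-16) + (-6)(19/2) = 55.
But n requires 46 ≠ 55, so the three lines have no common point.

No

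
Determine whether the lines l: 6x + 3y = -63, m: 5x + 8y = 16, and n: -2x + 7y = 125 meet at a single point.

Intersecting l and m: solving the 2×2 system gives (x, y) = (-184/11, 137/11).
Substitute into n: (-2)(-184/11) + (7)(137/11) = 1327/11.
But n requires 125 ≠ 1327/11, so the three lines have no common point.

No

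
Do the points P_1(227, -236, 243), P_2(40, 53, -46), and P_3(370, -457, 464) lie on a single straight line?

P_1P_2 = (-187, 289, -289), P_1P_3 = (143, -221, 221).
P_1P_2 × P_1P_3 = (0, 0, 0).
The cross product vanishes, so the three points are collinear.

Yes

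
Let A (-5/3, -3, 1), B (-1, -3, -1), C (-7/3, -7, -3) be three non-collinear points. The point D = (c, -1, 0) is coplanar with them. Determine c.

A normal to the plane is n = AB × AC = (-8, 4, -8/3).
D lies in the plane iff n · AD = 0.
This gives (-8)c + (-8/3) = 0, so c = -1/3.

-1/3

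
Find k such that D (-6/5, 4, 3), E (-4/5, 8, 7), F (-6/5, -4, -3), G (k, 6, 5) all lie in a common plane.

Coplanarity ⇔ det[DE; DF; DG] = 0.
Expanding, this is linear in k: (8)k + (8) = 0.
So k = -1.

-1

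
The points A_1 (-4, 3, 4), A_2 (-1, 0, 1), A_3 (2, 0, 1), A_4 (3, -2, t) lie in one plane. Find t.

Coplanarity ⇔ det[A_1A_2; A_1A_3; A_1A_4] = 0.
Expanding, this is linear in t: (9)t + (9) = 0.
So t = -1.

-1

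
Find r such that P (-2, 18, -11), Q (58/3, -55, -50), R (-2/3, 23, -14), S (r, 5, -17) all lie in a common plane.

4/3

Normal to plane PQR: n = (414, 12, 204); plane equation n·X = -2856.
Requiring n·S = -2856: (414)r + (-3408) = -2856.
So r = 4/3.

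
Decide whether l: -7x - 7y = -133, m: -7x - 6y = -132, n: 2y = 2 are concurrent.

Yes

Lines aᵢx + bᵢy = cᵢ with pairwise distinct directions are concurrent exactly when det[aᵢ bᵢ cᵢ] = 0.
Here the determinant is 0.
It vanishes, so the lines are concurrent at (18, 1).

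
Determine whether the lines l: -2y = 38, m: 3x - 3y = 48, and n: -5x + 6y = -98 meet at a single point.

The three lines meet at one point iff the augmented coefficient matrix [aᵢ bᵢ cᵢ] has rank < 3, i.e. its determinant vanishes.
Here the determinant is 6.
Nonzero, so no common point exists.

No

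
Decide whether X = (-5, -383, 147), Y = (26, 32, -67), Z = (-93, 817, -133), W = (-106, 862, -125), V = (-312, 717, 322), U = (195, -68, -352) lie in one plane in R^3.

The plane through X, Y, Z has normal n = XY × XZ = (140600, 27512, 73720) and equation n·P = -403256.
Checking the remaining points: n·W = -403256, n·V = -403256, n·U = -403256.
All equal -403256, so all 6 points lie in one plane.

Yes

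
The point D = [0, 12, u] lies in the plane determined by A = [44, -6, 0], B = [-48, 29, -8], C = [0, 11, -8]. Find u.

A normal to the plane is n = AB × AC = (-144, -384, -24).
D lies in the plane iff n · AD = 0.
This gives (-24)u + (-576) = 0, so u = -24.

-24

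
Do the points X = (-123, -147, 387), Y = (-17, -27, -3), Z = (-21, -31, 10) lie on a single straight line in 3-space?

No

XY = (106, 120, -390), XZ = (102, 116, -377).
Comparing components 3 and 1: (-390)(102) − (106)(-377) = 182 ≠ 0, so XY and XZ are not parallel and the points are not collinear.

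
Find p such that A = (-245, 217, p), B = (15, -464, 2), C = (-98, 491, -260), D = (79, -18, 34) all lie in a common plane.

-422

The points are coplanar iff AB · (AC × AD) = 0.
Expanding, this is linear in p: (111518)p + (47060596) = 0.
So p = -422.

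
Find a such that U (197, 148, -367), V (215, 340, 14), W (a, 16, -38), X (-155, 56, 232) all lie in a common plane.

Normal to plane UVX: n = (150060, -144894, 65928); plane equation n·P = -16078068.
Requiring n·W = -16078068: (150060)a + (-4823568) = -16078068.
So a = -75.

-75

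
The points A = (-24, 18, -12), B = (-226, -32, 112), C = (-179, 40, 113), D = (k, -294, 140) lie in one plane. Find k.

-440

Coplanarity ⇔ det[AB; AC; AD] = 0.
Expanding, this is linear in k: (-8978)k + (-3950320) = 0.
So k = -440.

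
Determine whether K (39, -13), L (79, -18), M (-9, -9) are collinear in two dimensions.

No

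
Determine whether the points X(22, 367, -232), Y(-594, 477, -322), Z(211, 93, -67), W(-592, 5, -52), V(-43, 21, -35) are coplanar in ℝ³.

No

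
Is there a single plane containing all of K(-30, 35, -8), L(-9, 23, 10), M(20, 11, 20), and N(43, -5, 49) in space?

Yes

The four points are coplanar iff the 3×3 determinant with rows KL, KM, KN is zero.
Rows: (21, -12, 18), (50, -24, 28), (73, -40, 57).
Expanding along the first row: (21)(-248) − (-12)(806) + (18)(-248) = 0.
Zero determinant ⇒ coplanar.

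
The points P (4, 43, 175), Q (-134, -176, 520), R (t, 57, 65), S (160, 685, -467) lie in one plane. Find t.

72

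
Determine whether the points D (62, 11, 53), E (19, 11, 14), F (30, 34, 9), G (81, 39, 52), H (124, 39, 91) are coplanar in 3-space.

Yes

The plane through D, E, F has normal n = DE × DF = (897, -644, -989) and equation n·P = -3887.
Checking the remaining points: n·G = -3887, n·H = -3887.
All equal -3887, so all 5 points lie in one plane.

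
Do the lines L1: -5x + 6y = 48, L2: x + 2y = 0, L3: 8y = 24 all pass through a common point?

Yes

The three lines meet at one point iff the augmented coefficient matrix [aᵢ bᵢ cᵢ] has rank < 3, i.e. its determinant vanishes.
Here the determinant is 0.
It vanishes, so the lines are concurrent at (-6, 3).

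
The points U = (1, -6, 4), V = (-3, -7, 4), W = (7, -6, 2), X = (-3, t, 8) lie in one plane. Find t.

-4

Normal to plane UVW: n = (2, -8, 6); plane equation n·P = 74.
Requiring n·X = 74: (-8)t + (42) = 74.
So t = -4.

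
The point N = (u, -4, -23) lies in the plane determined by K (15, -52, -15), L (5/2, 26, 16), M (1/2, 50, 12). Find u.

A normal to the plane is n = KL × KM = (-1056, -112, -144).
N lies in the plane iff n · KN = 0.
This gives (-1056)u + (11616) = 0, so u = 11.

11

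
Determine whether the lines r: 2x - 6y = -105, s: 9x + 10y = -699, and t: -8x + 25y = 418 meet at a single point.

No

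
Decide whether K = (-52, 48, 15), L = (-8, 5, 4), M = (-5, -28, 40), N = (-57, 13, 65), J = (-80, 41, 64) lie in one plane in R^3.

Yes

The plane through K, L, M has normal n = KL × KM = (-1911, -1617, -1323) and equation n·P = 1911.
Checking the remaining points: n·N = 1911, n·J = 1911.
All equal 1911, so all 5 points lie in one plane.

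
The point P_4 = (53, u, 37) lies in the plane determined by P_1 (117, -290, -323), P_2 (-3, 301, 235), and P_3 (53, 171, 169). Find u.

72

A normal to the plane is n = P_1P_2 × P_1P_3 = (33534, 23328, -17496).
P_4 lies in the plane iff n · P_1P_4 = 0.
This gives (23328)u + (-1679616) = 0, so u = 72.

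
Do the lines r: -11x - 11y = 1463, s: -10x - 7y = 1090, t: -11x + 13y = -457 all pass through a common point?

Lines aᵢx + bᵢy = cᵢ with pairwise distinct directions are concurrent exactly when det[aᵢ bᵢ cᵢ] = 0.
Here the determinant is 0.
It vanishes, so the lines are concurrent at (-53, -80).

Yes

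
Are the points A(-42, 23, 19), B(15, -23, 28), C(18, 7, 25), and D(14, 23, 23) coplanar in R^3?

Yes

The four points are coplanar iff the 3×3 determinant with rows AB, AC, AD is zero.
Rows: (57, -46, 9), (60, -16, 6), (56, 0, 4).
Expanding along the first row: (57)(-64) − (-46)(-96) + (9)(896) = 0.
Zero determinant ⇒ coplanar.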